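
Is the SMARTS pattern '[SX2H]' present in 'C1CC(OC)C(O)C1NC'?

No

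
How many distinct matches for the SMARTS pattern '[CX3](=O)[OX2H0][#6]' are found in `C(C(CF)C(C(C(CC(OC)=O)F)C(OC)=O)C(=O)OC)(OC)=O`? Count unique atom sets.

4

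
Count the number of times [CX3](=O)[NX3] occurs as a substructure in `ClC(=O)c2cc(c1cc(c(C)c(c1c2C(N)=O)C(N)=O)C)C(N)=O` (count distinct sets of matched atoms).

[CX3](=O)[NX3] is the SMARTS for an amide: a carbonyl carbon bonded to a trivalent nitrogen.
The molecule carries 3 separate instances of a primary amide (-C(=O)NH2) meeting every constraint; each maps to a distinct set of atoms, giving 3 matches.

3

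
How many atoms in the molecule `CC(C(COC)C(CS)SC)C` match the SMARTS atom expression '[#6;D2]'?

2

The query [#6;D2] means: any carbon bonded to exactly two heavy atoms.
Check the 12 heavy atoms by environment: 2× C (D2) → match; 3× C (D3) → no; 1× O (D2) → no; 4× C (D1) → no; 1× S (D2) → no; 1× S (D1) → no.
That gives 2 matching atoms.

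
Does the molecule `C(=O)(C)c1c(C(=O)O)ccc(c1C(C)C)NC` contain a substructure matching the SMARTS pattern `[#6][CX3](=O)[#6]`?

Yes

The pattern [#6][CX3](=O)[#6] describes a carbonyl carbon (no H) flanked by two carbons — a ketone.
The molecule carries an acetyl/ketone group (-C(=O)CH3), whose atoms satisfy every constraint of the query, so the pattern matches.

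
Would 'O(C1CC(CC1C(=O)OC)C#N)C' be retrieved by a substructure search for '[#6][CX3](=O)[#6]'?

The pattern [#6][CX3](=O)[#6] describes a carbonyl carbon (no H) flanked by two carbons — a ketone.
The closest candidate here is a methyl-ester group (-C(=O)OCH3), but one neighbour of the carbonyl carbon is O, not C. No other fragment satisfies the full query, so there is no match.

No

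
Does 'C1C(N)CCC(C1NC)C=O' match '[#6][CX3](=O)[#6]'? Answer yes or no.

The pattern [#6][CX3](=O)[#6] describes a carbonyl carbon (no H) flanked by two carbons — a ketone.
The closest candidate here is an aldehyde (-CHO), but the carbonyl carbon has H1, so it is not flanked by two carbons. No other fragment satisfies the full query, so there is no match.

No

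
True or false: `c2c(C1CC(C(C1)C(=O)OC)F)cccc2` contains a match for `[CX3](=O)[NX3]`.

False

The pattern [CX3](=O)[NX3] describes a carbonyl carbon bonded to a trivalent nitrogen — an amide.
The closest candidate here is a methyl-ester group (-C(=O)OCH3), but the carbonyl is bonded to O, not to an NX3 nitrogen. No other fragment satisfies the full query, so there is no match.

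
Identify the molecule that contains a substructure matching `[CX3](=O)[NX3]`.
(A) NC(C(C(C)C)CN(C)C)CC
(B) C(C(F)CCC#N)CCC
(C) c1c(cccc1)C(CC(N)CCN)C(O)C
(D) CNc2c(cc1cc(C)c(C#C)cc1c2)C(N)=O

D

[CX3](=O)[NX3] describes a carbonyl carbon bonded to a trivalent nitrogen (an amide).
(A) has a primary amino group (-NH2) but the -NH2 is not attached to a carbonyl carbon.
(B) has a nitrile (-C#N) but the nitrile N is NX1 (triple-bonded), not NX3.
(C) has a primary amino group (-NH2) but the -NH2 is not attached to a carbonyl carbon.
(D) contains a primary amide (-C(=O)NH2), which satisfies every atom and bond constraint.
So the answer is (D).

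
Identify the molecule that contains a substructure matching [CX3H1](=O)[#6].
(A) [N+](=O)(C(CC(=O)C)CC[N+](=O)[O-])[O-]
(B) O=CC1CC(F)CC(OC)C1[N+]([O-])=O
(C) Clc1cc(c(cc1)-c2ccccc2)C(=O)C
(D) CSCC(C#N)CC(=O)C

B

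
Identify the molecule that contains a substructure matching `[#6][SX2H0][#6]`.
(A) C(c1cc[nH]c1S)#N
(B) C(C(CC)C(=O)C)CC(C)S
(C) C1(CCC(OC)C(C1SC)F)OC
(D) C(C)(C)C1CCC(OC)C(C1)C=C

[#6][SX2H0][#6] describes an aliphatic sulfur bridging two carbons with no H on the sulfur (a thioether).
(A) has a thiol (-SH) but the sulfur has H1, not H0 bridging two carbons.
(B) has a thiol (-SH) but the sulfur has H1, not H0 bridging two carbons.
(C) contains a methylthio ether (-SCH3), which satisfies every atom and bond constraint.
(D) has a methoxy ether (-OCH3) but the bridging atom is O, not S.
So the answer is (C).

C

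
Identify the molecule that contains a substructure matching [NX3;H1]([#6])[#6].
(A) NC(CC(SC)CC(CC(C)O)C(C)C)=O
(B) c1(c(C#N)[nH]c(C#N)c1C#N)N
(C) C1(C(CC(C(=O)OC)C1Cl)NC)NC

[NX3;H1]([#6])[#6] describes a trivalent nitrogen with one H, bonded to two carbons (a secondary amine).
(A) has a primary amide (-C(=O)NH2) but the -C(=O)NH2 nitrogen has H2, not H1.
(B) has a primary amino group (-NH2) but the nitrogen has H2 and only one carbon neighbour.
(C) contains an N-methylamino group (-NHCH3), which satisfies every atom and bond constraint.
So the answer is (C).

C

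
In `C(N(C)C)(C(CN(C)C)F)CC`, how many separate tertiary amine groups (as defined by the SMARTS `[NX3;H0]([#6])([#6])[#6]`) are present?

2

[NX3;H0]([#6])([#6])[#6] is the SMARTS for a tertiary amine: a trivalent nitrogen with no H, bonded to three carbons.
The molecule carries 2 separate instances of a dimethylamino group (-N(CH3)2) meeting every constraint; each maps to a distinct set of atoms, giving 2 matches.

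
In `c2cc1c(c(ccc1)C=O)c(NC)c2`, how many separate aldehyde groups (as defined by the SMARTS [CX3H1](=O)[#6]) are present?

1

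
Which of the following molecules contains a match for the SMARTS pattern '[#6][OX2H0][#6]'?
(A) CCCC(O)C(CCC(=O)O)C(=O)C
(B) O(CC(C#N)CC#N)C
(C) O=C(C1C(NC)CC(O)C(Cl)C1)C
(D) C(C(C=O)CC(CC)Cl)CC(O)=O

B

[#6][OX2H0][#6] describes an aliphatic oxygen bridging two carbons with no H on the oxygen (an ether).
(A) has a hydroxyl group (-OH) but the oxygen has H1, not H0 bridging two carbons.
(B) contains a methoxy ether (-OCH3), which satisfies every atom and bond constraint.
(C) has a hydroxyl group (-OH) but the oxygen has H1, not H0 bridging two carbons.
(D) has a carboxylic acid group (-C(=O)OH) but the -OH oxygen has H1; the =O is OX1, not OX2.
So the answer is (B).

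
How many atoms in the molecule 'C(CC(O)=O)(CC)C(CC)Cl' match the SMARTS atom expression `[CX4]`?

The query [CX4] means: C with X4: aliphatic carbon with exactly 4 total connections (bonds + H).
Check the 11 heavy atoms by environment: 7× C (X4) → match; 1× Cl (X1) → no; 1× C (X3) → no; 1× O (X1) → no; 1× O (X2) → no.
That gives 7 matching atoms.

7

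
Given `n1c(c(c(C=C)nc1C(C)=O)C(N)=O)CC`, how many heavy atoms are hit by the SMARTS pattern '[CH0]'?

The query [CH0] means: aliphatic carbon with no attached hydrogen.
Check the 16 heavy atoms by environment: 2× n (aromatic, H0) → no; 4× c (aromatic, H0) → no; 2× C (H0) → match; 2× O (H0) → no; 2× C (H3) → no; 2× C (H2) → no; 1× N (H2) → no; 1× C (H1) → no.
That gives 2 matching atoms.

2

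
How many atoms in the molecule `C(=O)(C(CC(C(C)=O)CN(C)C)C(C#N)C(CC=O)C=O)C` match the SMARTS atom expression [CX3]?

4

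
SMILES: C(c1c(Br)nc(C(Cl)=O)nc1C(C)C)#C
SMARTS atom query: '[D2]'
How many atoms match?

3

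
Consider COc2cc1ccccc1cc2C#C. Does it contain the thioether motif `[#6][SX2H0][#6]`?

No

The pattern [#6][SX2H0][#6] describes an aliphatic sulfur bridging two carbons with no H on the sulfur — a thioether.
The closest candidate here is a methoxy ether (-OCH3), but the bridging atom is O, not S. No other fragment satisfies the full query, so there is no match.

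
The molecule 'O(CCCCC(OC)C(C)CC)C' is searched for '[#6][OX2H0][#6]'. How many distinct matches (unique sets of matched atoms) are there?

2

[#6][OX2H0][#6] is the SMARTS for an ether: an aliphatic oxygen bridging two carbons with no H on the oxygen.
The molecule carries 2 separate instances of a methoxy ether (-OCH3) meeting every constraint; each maps to a distinct set of atoms, giving 2 matches.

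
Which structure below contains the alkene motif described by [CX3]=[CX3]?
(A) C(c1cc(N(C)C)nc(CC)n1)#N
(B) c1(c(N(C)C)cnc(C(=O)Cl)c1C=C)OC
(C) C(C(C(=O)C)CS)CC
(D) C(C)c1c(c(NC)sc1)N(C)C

B

[CX3]=[CX3] describes a non-aromatic C=C double bond between two sp2 carbons (an alkene).
(A) has an ethyl group (-CH2CH3) but its C-C bond is a single bond between CX4 carbons, not CX3=CX3.
(B) contains a vinyl group (-CH=CH2), which satisfies every atom and bond constraint.
(C) has an ethyl group (-CH2CH3) but its C-C bond is a single bond between CX4 carbons, not CX3=CX3.
(D) has an ethyl group (-CH2CH3) but its C-C bond is a single bond between CX4 carbons, not CX3=CX3.
So the answer is (B).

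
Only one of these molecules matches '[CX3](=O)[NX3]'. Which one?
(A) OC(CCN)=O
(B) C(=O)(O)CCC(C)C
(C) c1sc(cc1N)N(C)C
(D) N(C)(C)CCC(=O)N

D

[CX3](=O)[NX3] describes a carbonyl carbon bonded to a trivalent nitrogen (an amide).
(A) has a carboxylic acid group (-C(=O)OH) but the carbonyl is bonded to O, not to an NX3 nitrogen.
(B) has a carboxylic acid group (-C(=O)OH) but the carbonyl is bonded to O, not to an NX3 nitrogen.
(C) has a primary amino group (-NH2) but the -NH2 is not attached to a carbonyl carbon.
(D) contains a primary amide (-C(=O)NH2), which satisfies every atom and bond constraint.
So the answer is (D).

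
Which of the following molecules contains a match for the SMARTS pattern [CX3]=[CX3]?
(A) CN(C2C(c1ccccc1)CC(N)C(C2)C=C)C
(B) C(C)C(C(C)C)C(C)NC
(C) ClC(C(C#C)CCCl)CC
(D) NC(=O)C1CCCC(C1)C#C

[CX3]=[CX3] describes a non-aromatic C=C double bond between two sp2 carbons (an alkene).
(A) contains a vinyl group (-CH=CH2), which satisfies every atom and bond constraint.
(B) has an ethyl group (-CH2CH3) but its C-C bond is a single bond between CX4 carbons, not CX3=CX3.
(C) has an ethynyl group (-C#CH) but the C-C bond is a triple bond, not a double bond.
(D) has an ethynyl group (-C#CH) but the C-C bond is a triple bond, not a double bond.
So the answer is (A).

A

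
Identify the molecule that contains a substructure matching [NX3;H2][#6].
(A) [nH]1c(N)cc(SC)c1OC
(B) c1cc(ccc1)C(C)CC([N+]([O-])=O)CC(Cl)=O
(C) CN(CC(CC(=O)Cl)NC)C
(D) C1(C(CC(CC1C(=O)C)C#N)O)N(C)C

A

[NX3;H2][#6] describes a trivalent nitrogen with two H attached to carbon (a primary amine).
(A) contains a primary amino group (-NH2), which satisfies every atom and bond constraint.
(B) has a nitro group (-[N+](=O)[O-]) but the nitrogen is [N+] with no H, not NX3H2.
(C) has a dimethylamino group (-N(CH3)2) but the nitrogen has H0, not H2.
(D) has a dimethylamino group (-N(CH3)2) but the nitrogen has H0, not H2.
So the answer is (A).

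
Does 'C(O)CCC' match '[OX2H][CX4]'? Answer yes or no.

Yes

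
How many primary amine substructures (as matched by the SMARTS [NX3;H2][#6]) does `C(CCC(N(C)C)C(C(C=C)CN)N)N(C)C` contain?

[NX3;H2][#6] is the SMARTS for a primary amine: a trivalent nitrogen with two H attached to carbon.
The molecule carries 2 separate instances of a primary amino group (-NH2) meeting every constraint; each maps to a distinct set of atoms, giving 2 matches.

2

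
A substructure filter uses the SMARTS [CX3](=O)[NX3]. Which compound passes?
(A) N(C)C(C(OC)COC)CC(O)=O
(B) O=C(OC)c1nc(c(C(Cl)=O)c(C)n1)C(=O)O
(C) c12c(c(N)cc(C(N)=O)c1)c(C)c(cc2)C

[CX3](=O)[NX3] describes a carbonyl carbon bonded to a trivalent nitrogen (an amide).
(A) has a carboxylic acid group (-C(=O)OH) but the carbonyl is bonded to O, not to an NX3 nitrogen.
(B) has a carboxylic acid group (-C(=O)OH) but the carbonyl is bonded to O, not to an NX3 nitrogen.
(C) contains a primary amide (-C(=O)NH2), which satisfies every atom and bond constraint.
So the answer is (C).

C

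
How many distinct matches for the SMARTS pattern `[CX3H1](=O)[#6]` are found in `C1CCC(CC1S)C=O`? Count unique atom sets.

1

[CX3H1](=O)[#6] is the SMARTS for an aldehyde: an sp2 carbon with one H, double-bonded to O and single-bonded to carbon.
Exactly one fragment in the molecule meets all constraints, giving 1 match.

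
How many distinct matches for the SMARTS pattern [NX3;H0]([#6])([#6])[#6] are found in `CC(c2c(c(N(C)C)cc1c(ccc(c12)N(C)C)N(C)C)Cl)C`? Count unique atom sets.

3

[NX3;H0]([#6])([#6])[#6] is the SMARTS for a tertiary amine: a trivalent nitrogen with no H, bonded to three carbons.
The molecule carries 3 separate instances of a dimethylamino group (-N(CH3)2) meeting every constraint; each maps to a distinct set of atoms, giving 3 matches.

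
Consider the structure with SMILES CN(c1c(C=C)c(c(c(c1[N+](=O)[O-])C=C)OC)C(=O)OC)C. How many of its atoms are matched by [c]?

6

The query [c] means: lowercase c matches aromatic carbon only.
Check the 22 heavy atoms by environment: 6× c (aromatic) → match; 4× O → no; 9× C → no; 1× N → no; 1× N (charge +1) → no; 1× O (charge -1) → no.
That gives 6 matching atoms.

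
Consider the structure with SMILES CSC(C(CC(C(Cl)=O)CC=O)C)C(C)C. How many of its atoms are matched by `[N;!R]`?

The query [N;!R] means: aliphatic nitrogen not in a ring.
Check the 16 heavy atoms by environment: 12× C (acyclic) → no; 2× O (acyclic) → no; 1× Cl (acyclic) → no; 1× S (acyclic) → no.
No environment satisfies the query, so 0 matching atoms.

0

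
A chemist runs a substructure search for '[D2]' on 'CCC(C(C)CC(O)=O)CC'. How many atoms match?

3

The query [D2] means: atom with exactly two heavy-atom neighbours.
Check the 11 heavy atoms by environment: 3× C (D2) → match; 3× C (D3) → no; 3× C (D1) → no; 2× O (D1) → no.
That gives 3 matching atoms.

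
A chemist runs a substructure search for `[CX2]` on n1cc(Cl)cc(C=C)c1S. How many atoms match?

0

The query [CX2] means: C with X2: aliphatic carbon with exactly 2 total connections.
Check the 10 heavy atoms by environment: 1× n (aromatic, X2) → no; 5× c (aromatic, X3) → no; 1× S (X2) → no; 2× C (X3) → no; 1× Cl (X1) → no.
No environment satisfies the query, so 0 matching atoms.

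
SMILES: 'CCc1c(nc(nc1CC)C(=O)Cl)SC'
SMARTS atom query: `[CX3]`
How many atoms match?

1

The query [CX3] means: C with X3: aliphatic carbon with exactly 3 total connections.
Check the 15 heavy atoms by environment: 2× n (aromatic, X2) → no; 4× c (aromatic, X3) → no; 5× C (X4) → no; 1× S (X2) → no; 1× C (X3) → match; 1× O (X1) → no; 1× Cl (X1) → no.
That gives 1 matching atom.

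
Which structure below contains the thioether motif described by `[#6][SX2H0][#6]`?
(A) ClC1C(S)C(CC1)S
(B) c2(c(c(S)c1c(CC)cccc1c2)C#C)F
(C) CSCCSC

C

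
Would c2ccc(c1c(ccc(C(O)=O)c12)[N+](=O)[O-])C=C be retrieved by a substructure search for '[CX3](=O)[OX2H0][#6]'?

No

The pattern [CX3](=O)[OX2H0][#6] describes a carbonyl carbon bonded to an oxygen that is itself bonded to carbon (no H on that O) — an ester.
The closest candidate here is a carboxylic acid group (-C(=O)OH), but the singly-bonded O carries H (OX2H1, not H0). No other fragment satisfies the full query, so there is no match.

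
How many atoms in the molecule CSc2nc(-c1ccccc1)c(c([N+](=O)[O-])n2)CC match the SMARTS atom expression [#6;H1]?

The query [#6;H1] means: any carbon bearing exactly one hydrogen.
Check the 19 heavy atoms by environment: 2× n (aromatic, H0) → no; 5× c (aromatic, H0) → no; 1× N (charge +1, H0) → no; 1× O (charge -1, H0) → no; 1× O (H0) → no; 1× S (H0) → no; 2× C (H3) → no; 1× C (H2) → no; 5× c (aromatic, H1) → match.
That gives 5 matching atoms.

5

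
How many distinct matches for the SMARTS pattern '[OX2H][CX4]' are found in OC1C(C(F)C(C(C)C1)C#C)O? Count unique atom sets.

[OX2H][CX4] is the SMARTS for an aliphatic alcohol: a hydroxyl oxygen bound to an sp3 (X4) carbon.
The molecule carries 2 separate instances of a hydroxyl group (-OH) meeting every constraint; each maps to a distinct set of atoms, giving 2 matches.

2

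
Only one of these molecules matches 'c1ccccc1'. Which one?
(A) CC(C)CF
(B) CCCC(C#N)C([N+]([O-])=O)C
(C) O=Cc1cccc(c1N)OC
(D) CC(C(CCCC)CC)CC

c1ccccc1 describes six aromatic carbons in a ring (a benzene ring).
(A) has a methyl group (-CH3) but no six-membered all-carbon aromatic ring is present.
(B) has a methyl group (-CH3) but no six-membered all-carbon aromatic ring is present.
(C) contains the required atom environment, so the pattern matches.
(D) has a methyl group (-CH3) but no six-membered all-carbon aromatic ring is present.
So the answer is (C).

C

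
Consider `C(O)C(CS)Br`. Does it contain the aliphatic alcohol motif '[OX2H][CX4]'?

Yes

The pattern [OX2H][CX4] describes a hydroxyl oxygen bound to an sp3 (X4) carbon — an aliphatic alcohol.
The molecule carries a hydroxyl group (-OH), whose atoms satisfy every constraint of the query, so the pattern matches.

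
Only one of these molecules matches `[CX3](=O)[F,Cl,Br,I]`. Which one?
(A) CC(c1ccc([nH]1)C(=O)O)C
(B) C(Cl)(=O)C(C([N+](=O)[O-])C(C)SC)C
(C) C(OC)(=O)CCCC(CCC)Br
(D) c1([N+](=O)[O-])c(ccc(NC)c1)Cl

[CX3](=O)[F,Cl,Br,I] describes a carbonyl carbon bonded to a halogen (an acyl halide).
(A) has a carboxylic acid group (-C(=O)OH) but the carbonyl is bonded to -OH, not to a halogen.
(B) contains an acyl chloride (-C(=O)Cl), which satisfies every atom and bond constraint.
(C) has a methyl-ester group (-C(=O)OCH3) but the carbonyl is bonded to -O-C, not to a halogen.
(D) has a chloro substituent but the Cl is not on a carbonyl carbon.
So the answer is (B).

B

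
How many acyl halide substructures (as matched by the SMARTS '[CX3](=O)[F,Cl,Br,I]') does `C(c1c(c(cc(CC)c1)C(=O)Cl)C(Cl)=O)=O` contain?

2

[CX3](=O)[F,Cl,Br,I] is the SMARTS for an acyl halide: a carbonyl carbon bonded to a halogen.
The molecule carries 2 separate instances of an acyl chloride (-C(=O)Cl) meeting every constraint; each maps to a distinct set of atoms, giving 2 matches.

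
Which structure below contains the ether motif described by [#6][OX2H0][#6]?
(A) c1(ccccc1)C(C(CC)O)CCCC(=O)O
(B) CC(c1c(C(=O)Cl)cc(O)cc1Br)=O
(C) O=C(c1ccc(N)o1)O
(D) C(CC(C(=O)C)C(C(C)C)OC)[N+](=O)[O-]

D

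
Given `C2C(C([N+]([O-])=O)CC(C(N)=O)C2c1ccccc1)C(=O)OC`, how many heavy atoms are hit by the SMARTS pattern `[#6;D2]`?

7

The query [#6;D2] means: any carbon bonded to exactly two heavy atoms.
Check the 22 heavy atoms by environment: 6× C (D3) → no; 2× C (D2) → match; 3× O (D1) → no; 1× N (D1) → no; 1× O (D2) → no; 1× C (D1) → no; 1× c (aromatic, D3) → no; 5× c (aromatic, D2) → match; 1× N (charge +1, D3) → no; 1× O (charge -1, D1) → no.
Summing the matching environments: 2 + 5 = 7 matching atoms.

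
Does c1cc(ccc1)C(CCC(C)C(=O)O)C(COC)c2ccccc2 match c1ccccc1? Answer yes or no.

The pattern c1ccccc1 describes six aromatic carbons in a ring — a benzene ring.
The molecule carries a phenyl ring, whose atoms satisfy every constraint of the query, so the pattern matches.

Yes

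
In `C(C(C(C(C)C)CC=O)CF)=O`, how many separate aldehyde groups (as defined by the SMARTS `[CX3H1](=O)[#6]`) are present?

[CX3H1](=O)[#6] is the SMARTS for an aldehyde: an sp2 carbon with one H, double-bonded to O and single-bonded to carbon.
The molecule carries 2 separate instances of an aldehyde (-CHO) meeting every constraint; each maps to a distinct set of atoms, giving 2 matches.

2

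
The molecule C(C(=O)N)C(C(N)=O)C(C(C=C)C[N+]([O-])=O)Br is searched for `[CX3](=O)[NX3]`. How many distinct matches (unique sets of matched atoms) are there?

[CX3](=O)[NX3] is the SMARTS for an amide: a carbonyl carbon bonded to a trivalent nitrogen.
The molecule carries 2 separate instances of a primary amide (-C(=O)NH2) meeting every constraint; each maps to a distinct set of atoms, giving 2 matches.

2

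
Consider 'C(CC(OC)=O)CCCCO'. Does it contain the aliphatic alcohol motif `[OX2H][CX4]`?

Yes

The pattern [OX2H][CX4] describes a hydroxyl oxygen bound to an sp3 (X4) carbon — an aliphatic alcohol.
The molecule carries a hydroxyl group (-OH), whose atoms satisfy every constraint of the query, so the pattern matches.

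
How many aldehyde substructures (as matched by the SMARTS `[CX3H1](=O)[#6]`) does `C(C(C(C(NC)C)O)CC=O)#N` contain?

[CX3H1](=O)[#6] is the SMARTS for an aldehyde: an sp2 carbon with one H, double-bonded to O and single-bonded to carbon.
Exactly one fragment in the molecule meets all constraints, giving 1 match.

1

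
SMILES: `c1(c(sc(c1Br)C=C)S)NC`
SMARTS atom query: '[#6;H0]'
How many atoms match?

Check the 11 heavy atoms by environment: 1× s (aromatic, H0) → no; 4× c (aromatic, H0) → match; 1× N (H1) → no; 1× C (H3) → no; 1× S (H1) → no; 1× Br (H0) → no; 1× C (H1) → no; 1× C (H2) → no.
That gives 4 matching atoms.

4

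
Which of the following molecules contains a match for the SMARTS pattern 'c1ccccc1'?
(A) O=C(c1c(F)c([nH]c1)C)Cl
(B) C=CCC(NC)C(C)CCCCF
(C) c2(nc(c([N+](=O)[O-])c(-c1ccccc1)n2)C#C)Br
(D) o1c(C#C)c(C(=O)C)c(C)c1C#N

C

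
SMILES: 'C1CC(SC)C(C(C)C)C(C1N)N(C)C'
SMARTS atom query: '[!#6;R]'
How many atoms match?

0

The query [!#6;R] means: non-carbon atom that is part of a ring.
Check the 15 heavy atoms by environment: 6× C (in 6-ring) → no; 2× N (acyclic) → no; 6× C (acyclic) → no; 1× S (acyclic) → no.
No environment satisfies the query, so 0 matching atoms.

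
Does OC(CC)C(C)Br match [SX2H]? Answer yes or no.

No

The pattern [SX2H] describes an aliphatic sulfur with two connections, one being H — a thiol.
The closest candidate here is a hydroxyl group (-OH), but it is an -OH, not an -SH. No other fragment satisfies the full query, so there is no match.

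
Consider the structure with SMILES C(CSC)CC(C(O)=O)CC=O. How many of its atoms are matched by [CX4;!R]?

6

Check the 12 heavy atoms by environment: 6× C (X4, acyclic) → match; 1× S (X2, acyclic) → no; 2× C (X3, acyclic) → no; 2× O (X1, acyclic) → no; 1× O (X2, acyclic) → no.
That gives 6 matching atoms.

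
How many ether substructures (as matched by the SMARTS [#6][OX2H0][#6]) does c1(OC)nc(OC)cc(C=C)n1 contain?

[#6][OX2H0][#6] is the SMARTS for an ether: an aliphatic oxygen bridging two carbons with no H on the oxygen.
The molecule carries 2 separate instances of a methoxy ether (-OCH3) meeting every constraint; each maps to a distinct set of atoms, giving 2 matches.

2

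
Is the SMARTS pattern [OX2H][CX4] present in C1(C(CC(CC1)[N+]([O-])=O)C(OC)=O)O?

Yes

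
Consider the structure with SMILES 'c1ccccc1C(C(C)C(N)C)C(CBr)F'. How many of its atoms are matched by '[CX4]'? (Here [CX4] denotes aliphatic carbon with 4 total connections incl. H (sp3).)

The query [CX4] means: C with X4: aliphatic carbon with exactly 4 total connections (bonds + H).
Check the 16 heavy atoms by environment: 7× C (X4) → match; 1× Br (X1) → no; 6× c (aromatic, X3) → no; 1× N (X3) → no; 1× F (X1) → no.
That gives 7 matching atoms.

7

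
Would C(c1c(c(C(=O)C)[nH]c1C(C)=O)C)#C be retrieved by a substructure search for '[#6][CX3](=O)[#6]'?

Yes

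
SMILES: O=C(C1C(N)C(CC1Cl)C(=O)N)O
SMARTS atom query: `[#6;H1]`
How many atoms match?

4

Check the 13 heavy atoms by environment: 4× C (H1) → match; 1× C (H2) → no; 2× N (H2) → no; 1× Cl (H0) → no; 2× C (H0) → no; 2× O (H0) → no; 1× O (H1) → no.
That gives 4 matching atoms.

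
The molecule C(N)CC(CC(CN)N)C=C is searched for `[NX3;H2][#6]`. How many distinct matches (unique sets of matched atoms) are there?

3

[NX3;H2][#6] is the SMARTS for a primary amine: a trivalent nitrogen with two H attached to carbon.
The molecule carries 3 separate instances of a primary amino group (-NH2) meeting every constraint; each maps to a distinct set of atoms, giving 3 matches.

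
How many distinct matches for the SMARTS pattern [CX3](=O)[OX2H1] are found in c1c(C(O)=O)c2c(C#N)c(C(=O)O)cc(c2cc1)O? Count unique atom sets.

2

[CX3](=O)[OX2H1] is the SMARTS for a carboxylic acid: an sp2 carbon double-bonded to O and single-bonded to an -OH oxygen.
The molecule carries 2 separate instances of a carboxylic acid group (-C(=O)OH) meeting every constraint; each maps to a distinct set of atoms, giving 2 matches.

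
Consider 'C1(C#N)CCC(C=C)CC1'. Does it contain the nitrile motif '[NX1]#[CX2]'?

Yes

The pattern [NX1]#[CX2] describes a nitrogen triple-bonded to a two-connected carbon — a nitrile.
The molecule carries a nitrile (-C#N), whose atoms satisfy every constraint of the query, so the pattern matches.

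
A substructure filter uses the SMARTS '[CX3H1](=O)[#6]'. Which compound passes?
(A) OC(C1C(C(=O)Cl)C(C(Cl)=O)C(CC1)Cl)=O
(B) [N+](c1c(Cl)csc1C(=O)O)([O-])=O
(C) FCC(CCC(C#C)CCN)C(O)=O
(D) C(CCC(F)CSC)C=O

D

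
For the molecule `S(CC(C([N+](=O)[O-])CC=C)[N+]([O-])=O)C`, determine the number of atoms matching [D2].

The query [D2] means: atom with exactly two heavy-atom neighbours.
Check the 14 heavy atoms by environment: 3× C (D2) → match; 2× C (D3) → no; 2× N (charge +1, D3) → no; 2× O (charge -1, D1) → no; 2× O (D1) → no; 2× C (D1) → no; 1× S (D2) → match.
Summing the matching environments: 3 + 1 = 4 matching atoms.

4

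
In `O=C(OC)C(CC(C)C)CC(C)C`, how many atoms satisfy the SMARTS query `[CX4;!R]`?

The query [CX4;!R] means: aliphatic carbon with four total connections, not in a ring.
Check the 13 heavy atoms by environment: 10× C (X4, acyclic) → match; 1× C (X3, acyclic) → no; 1× O (X1, acyclic) → no; 1× O (X2, acyclic) → no.
That gives 10 matching atoms.

10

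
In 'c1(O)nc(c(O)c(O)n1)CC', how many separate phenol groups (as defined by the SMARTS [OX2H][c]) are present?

3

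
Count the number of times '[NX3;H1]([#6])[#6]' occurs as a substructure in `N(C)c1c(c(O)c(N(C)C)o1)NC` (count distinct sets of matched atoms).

[NX3;H1]([#6])[#6] is the SMARTS for a secondary amine: a trivalent nitrogen with one H, bonded to two carbons.
The molecule carries 2 separate instances of an N-methylamino group (-NHCH3) meeting every constraint; each maps to a distinct set of atoms, giving 2 matches.

2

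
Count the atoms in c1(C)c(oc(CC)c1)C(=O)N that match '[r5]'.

The query [r5] means: r5 matches atoms in a five-membered ring.
Check the 11 heavy atoms by environment: 1× o (aromatic, in 5-ring) → match; 4× c (aromatic, in 5-ring) → match; 4× C (acyclic) → no; 1× O (acyclic) → no; 1× N (acyclic) → no.
Summing the matching environments: 1 + 4 = 5 matching atoms.

5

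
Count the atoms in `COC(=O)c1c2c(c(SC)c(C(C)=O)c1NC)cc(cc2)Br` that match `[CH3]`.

The query [CH3] means: aliphatic carbon with exactly three hydrogens.
Check the 22 heavy atoms by environment: 7× c (aromatic, H0) → no; 3× c (aromatic, H1) → no; 2× C (H0) → no; 3× O (H0) → no; 4× C (H3) → match; 1× S (H0) → no; 1× N (H1) → no; 1× Br (H0) → no.
That gives 4 matching atoms.

4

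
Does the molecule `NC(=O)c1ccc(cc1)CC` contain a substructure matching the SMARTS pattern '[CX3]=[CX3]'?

The pattern [CX3]=[CX3] describes a non-aromatic C=C double bond between two sp2 carbons — an alkene.
The closest candidate here is an ethyl group (-CH2CH3), but its C-C bond is a single bond between CX4 carbons, not CX3=CX3. No other fragment satisfies the full query, so there is no match.

No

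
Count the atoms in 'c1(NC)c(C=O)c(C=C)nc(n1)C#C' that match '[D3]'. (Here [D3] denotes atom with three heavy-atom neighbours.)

The query [D3] means: atom with exactly three heavy-atom neighbours.
Check the 14 heavy atoms by environment: 2× n (aromatic, D2) → no; 4× c (aromatic, D3) → match; 3× C (D2) → no; 3× C (D1) → no; 1× O (D1) → no; 1× N (D2) → no.
That gives 4 matching atoms.

4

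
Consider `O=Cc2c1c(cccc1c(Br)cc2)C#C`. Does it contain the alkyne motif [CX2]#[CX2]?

The pattern [CX2]#[CX2] describes a carbon-carbon triple bond — an alkyne.
The molecule carries an ethynyl group (-C#CH), whose atoms satisfy every constraint of the query, so the pattern matches.

Yes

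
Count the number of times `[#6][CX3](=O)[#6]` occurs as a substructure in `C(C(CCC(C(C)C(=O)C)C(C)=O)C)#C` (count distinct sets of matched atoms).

[#6][CX3](=O)[#6] is the SMARTS for a ketone: a carbonyl carbon (no H) flanked by two carbons.
The molecule carries 2 separate instances of an acetyl/ketone group (-C(=O)CH3) meeting every constraint; each maps to a distinct set of atoms, giving 2 matches.

2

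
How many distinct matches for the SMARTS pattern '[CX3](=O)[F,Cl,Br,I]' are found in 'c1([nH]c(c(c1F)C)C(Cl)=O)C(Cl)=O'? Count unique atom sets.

2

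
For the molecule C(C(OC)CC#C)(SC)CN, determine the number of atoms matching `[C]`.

8

The query [C] means: uppercase C matches aliphatic (non-aromatic) carbon only.
Check the 11 heavy atoms by environment: 8× C → match; 1× S → no; 1× O → no; 1× N → no.
That gives 8 matching atoms.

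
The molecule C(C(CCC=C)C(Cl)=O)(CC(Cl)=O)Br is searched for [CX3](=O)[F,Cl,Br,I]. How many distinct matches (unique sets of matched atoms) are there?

2

[CX3](=O)[F,Cl,Br,I] is the SMARTS for an acyl halide: a carbonyl carbon bonded to a halogen.
The molecule carries 2 separate instances of an acyl chloride (-C(=O)Cl) meeting every constraint; each maps to a distinct set of atoms, giving 2 matches.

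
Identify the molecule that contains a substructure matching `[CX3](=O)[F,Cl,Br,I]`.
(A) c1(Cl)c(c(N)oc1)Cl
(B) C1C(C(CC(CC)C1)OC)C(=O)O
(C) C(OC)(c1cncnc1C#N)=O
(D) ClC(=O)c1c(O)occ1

D

[CX3](=O)[F,Cl,Br,I] describes a carbonyl carbon bonded to a halogen (an acyl halide).
(A) has a chloro substituent but the Cl is not on a carbonyl carbon.
(B) has a carboxylic acid group (-C(=O)OH) but the carbonyl is bonded to -OH, not to a halogen.
(C) has a methyl-ester group (-C(=O)OCH3) but the carbonyl is bonded to -O-C, not to a halogen.
(D) contains an acyl chloride (-C(=O)Cl), which satisfies every atom and bond constraint.
So the answer is (D).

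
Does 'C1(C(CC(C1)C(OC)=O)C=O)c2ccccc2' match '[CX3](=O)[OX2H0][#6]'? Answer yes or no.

The pattern [CX3](=O)[OX2H0][#6] describes a carbonyl carbon bonded to an oxygen that is itself bonded to carbon (no H on that O) — an ester.
The molecule carries a methyl-ester group (-C(=O)OCH3), whose atoms satisfy every constraint of the query, so the pattern matches.

Yes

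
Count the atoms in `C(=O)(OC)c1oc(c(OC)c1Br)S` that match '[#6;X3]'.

5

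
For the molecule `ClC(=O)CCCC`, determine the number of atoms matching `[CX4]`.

The query [CX4] means: C with X4: aliphatic carbon with exactly 4 total connections (bonds + H).
Check the 7 heavy atoms by environment: 4× C (X4) → match; 1× C (X3) → no; 1× O (X1) → no; 1× Cl (X1) → no.
That gives 4 matching atoms.

4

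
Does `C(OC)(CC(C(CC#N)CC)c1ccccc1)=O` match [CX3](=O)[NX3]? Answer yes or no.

No

The pattern [CX3](=O)[NX3] describes a carbonyl carbon bonded to a trivalent nitrogen — an amide.
The closest candidate here is a nitrile (-C#N), but the nitrile N is NX1 (triple-bonded), not NX3. No other fragment satisfies the full query, so there is no match.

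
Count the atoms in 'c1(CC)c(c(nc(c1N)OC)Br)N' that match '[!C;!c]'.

Check the 13 heavy atoms by environment: 1× n (aromatic) → match; 5× c (aromatic) → no; 2× N → match; 1× O → match; 3× C → no; 1× Br → match.
Summing the matching environments: 1 + 2 + 1 + 1 = 5 matching atoms.

5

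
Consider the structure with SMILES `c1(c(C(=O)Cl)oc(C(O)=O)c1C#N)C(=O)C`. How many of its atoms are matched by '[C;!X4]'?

4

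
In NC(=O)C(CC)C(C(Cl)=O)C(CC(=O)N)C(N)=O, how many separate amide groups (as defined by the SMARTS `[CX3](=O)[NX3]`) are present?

[CX3](=O)[NX3] is the SMARTS for an amide: a carbonyl carbon bonded to a trivalent nitrogen.
The molecule carries 3 separate instances of a primary amide (-C(=O)NH2) meeting every constraint; each maps to a distinct set of atoms, giving 3 matches.

3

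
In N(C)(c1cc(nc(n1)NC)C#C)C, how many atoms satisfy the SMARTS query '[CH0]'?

The query [CH0] means: aliphatic carbon with no attached hydrogen.
Check the 13 heavy atoms by environment: 2× n (aromatic, H0) → no; 3× c (aromatic, H0) → no; 1× c (aromatic, H1) → no; 1× C (H0) → match; 1× C (H1) → no; 1× N (H1) → no; 3× C (H3) → no; 1× N (H0) → no.
That gives 1 matching atom.

1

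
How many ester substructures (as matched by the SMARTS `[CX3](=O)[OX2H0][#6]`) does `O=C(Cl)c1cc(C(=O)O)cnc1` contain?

0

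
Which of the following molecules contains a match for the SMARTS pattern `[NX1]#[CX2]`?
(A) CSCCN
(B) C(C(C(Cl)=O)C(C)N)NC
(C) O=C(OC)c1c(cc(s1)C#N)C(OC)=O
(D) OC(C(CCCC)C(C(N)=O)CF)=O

C

[NX1]#[CX2] describes a nitrogen triple-bonded to a two-connected carbon (a nitrile).
(A) has a primary amino group (-NH2) but the nitrogen is NX3 (three connections), not NX1 triple-bonded.
(B) has a primary amino group (-NH2) but the nitrogen is NX3 (three connections), not NX1 triple-bonded.
(C) contains a nitrile (-C#N), which satisfies every atom and bond constraint.
(D) has a primary amide (-C(=O)NH2) but the nitrogen is NX3, not NX1.
So the answer is (C).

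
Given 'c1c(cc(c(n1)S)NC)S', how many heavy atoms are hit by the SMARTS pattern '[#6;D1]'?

The query [#6;D1] means: carbon bonded to exactly one heavy atom.
Check the 10 heavy atoms by environment: 1× n (aromatic, D2) → no; 2× c (aromatic, D2) → no; 3× c (aromatic, D3) → no; 2× S (D1) → no; 1× N (D2) → no; 1× C (D1) → match.
That gives 1 matching atom.

1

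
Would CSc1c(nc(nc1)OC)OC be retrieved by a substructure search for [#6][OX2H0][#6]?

Yes

The pattern [#6][OX2H0][#6] describes an aliphatic oxygen bridging two carbons with no H on the oxygen — an ether.
The molecule carries a methoxy ether (-OCH3), whose atoms satisfy every constraint of the query, so the pattern matches.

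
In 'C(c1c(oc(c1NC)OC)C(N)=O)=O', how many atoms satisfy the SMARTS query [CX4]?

Check the 14 heavy atoms by environment: 1× o (aromatic, X2) → no; 4× c (aromatic, X3) → no; 2× N (X3) → no; 2× C (X4) → match; 2× C (X3) → no; 2× O (X1) → no; 1× O (X2) → no.
That gives 2 matching atoms.

2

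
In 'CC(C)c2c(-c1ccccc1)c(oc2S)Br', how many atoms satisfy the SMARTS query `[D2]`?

The query [D2] means: atom with exactly two heavy-atom neighbours.
Check the 16 heavy atoms by environment: 1× o (aromatic, D2) → match; 5× c (aromatic, D3) → no; 1× S (D1) → no; 1× C (D3) → no; 2× C (D1) → no; 1× Br (D1) → no; 5× c (aromatic, D2) → match.
Summing the matching environments: 1 + 5 = 6 matching atoms.

6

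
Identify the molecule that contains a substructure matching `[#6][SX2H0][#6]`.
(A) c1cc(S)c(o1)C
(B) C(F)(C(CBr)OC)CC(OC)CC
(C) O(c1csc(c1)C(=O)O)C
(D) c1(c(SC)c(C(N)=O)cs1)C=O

D

[#6][SX2H0][#6] describes an aliphatic sulfur bridging two carbons with no H on the sulfur (a thioether).
(A) has a thiol (-SH) but the sulfur has H1, not H0 bridging two carbons.
(B) has a methoxy ether (-OCH3) but the bridging atom is O, not S.
(C) has a methoxy ether (-OCH3) but the bridging atom is O, not S.
(D) contains a methylthio ether (-SCH3), which satisfies every atom and bond constraint.
So the answer is (D).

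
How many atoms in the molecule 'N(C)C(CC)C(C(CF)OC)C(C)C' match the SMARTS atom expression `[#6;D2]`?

2

Check the 14 heavy atoms by environment: 5× C (D1) → no; 2× C (D2) → match; 4× C (D3) → no; 1× N (D2) → no; 1× O (D2) → no; 1× F (D1) → no.
That gives 2 matching atoms.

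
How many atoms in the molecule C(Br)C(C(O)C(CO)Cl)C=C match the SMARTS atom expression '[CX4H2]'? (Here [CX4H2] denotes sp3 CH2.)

The query [CX4H2] means: sp3 carbon (X4) with exactly two hydrogens.
Check the 11 heavy atoms by environment: 2× C (H2, X4) → match; 3× C (H1, X4) → no; 1× C (H1, X3) → no; 1× C (H2, X3) → no; 1× Cl (H0, X1) → no; 2× O (H1, X2) → no; 1× Br (H0, X1) → no.
That gives 2 matching atoms.

2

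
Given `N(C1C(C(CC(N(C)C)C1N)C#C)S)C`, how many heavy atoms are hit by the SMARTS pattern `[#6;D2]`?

2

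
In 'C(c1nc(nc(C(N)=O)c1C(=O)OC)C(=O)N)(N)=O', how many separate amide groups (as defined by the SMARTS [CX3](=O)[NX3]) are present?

[CX3](=O)[NX3] is the SMARTS for an amide: a carbonyl carbon bonded to a trivalent nitrogen.
The molecule carries 3 separate instances of a primary amide (-C(=O)NH2) meeting every constraint; each maps to a distinct set of atoms, giving 3 matches.

3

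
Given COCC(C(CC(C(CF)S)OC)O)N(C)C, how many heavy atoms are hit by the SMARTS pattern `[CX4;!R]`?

11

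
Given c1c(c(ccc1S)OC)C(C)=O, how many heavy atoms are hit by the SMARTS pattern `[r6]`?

The query [r6] means: r6 matches atoms in a six-membered ring.
Check the 12 heavy atoms by environment: 6× c (aromatic, in 6-ring) → match; 3× C (acyclic) → no; 2× O (acyclic) → no; 1× S (acyclic) → no.
That gives 6 matching atoms.

6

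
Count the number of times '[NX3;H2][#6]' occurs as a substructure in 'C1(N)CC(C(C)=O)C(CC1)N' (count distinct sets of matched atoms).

[NX3;H2][#6] is the SMARTS for a primary amine: a trivalent nitrogen with two H attached to carbon.
The molecule carries 2 separate instances of a primary amino group (-NH2) meeting every constraint; each maps to a distinct set of atoms, giving 2 matches.

2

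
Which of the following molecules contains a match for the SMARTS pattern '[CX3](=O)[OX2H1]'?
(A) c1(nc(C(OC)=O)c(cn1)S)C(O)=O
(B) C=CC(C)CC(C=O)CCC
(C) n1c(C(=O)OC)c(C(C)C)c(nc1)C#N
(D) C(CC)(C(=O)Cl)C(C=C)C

A

[CX3](=O)[OX2H1] describes an sp2 carbon double-bonded to O and single-bonded to an -OH oxygen (a carboxylic acid).
(A) contains a carboxylic acid group (-C(=O)OH), which satisfies every atom and bond constraint.
(B) has an aldehyde (-CHO) but there is no singly-bonded oxygen on the carbonyl carbon.
(C) has a methyl-ester group (-C(=O)OCH3) but the singly-bonded O has no H (OX2H0, not OX2H1).
(D) has an acyl chloride (-C(=O)Cl) but the carbonyl is bonded to Cl, not to an -OH oxygen.
So the answer is (A).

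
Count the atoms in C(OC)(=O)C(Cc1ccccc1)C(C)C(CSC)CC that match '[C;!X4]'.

1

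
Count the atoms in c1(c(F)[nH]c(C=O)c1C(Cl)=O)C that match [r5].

5

The query [r5] means: r5 matches atoms in a five-membered ring.
Check the 12 heavy atoms by environment: 1× n (aromatic, in 5-ring) → match; 4× c (aromatic, in 5-ring) → match; 1× F (acyclic) → no; 3× C (acyclic) → no; 2× O (acyclic) → no; 1× Cl (acyclic) → no.
Summing the matching environments: 1 + 4 = 5 matching atoms.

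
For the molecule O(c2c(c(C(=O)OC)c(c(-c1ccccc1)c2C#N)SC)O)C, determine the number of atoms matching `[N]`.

1

The query [N] means: uppercase N matches aliphatic (non-aromatic) nitrogen only.
Check the 23 heavy atoms by environment: 12× c (aromatic) → no; 1× S → no; 5× C → no; 4× O → no; 1× N → match.
That gives 1 matching atom.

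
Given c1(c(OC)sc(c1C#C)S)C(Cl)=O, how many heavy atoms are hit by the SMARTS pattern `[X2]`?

The query [X2] means: any atom with exactly two total connections (bonds + H).
Check the 13 heavy atoms by environment: 1× s (aromatic, X2) → match; 4× c (aromatic, X3) → no; 1× S (X2) → match; 2× C (X2) → match; 1× C (X3) → no; 1× O (X1) → no; 1× Cl (X1) → no; 1× O (X2) → match; 1× C (X4) → no.
Summing the matching environments: 1 + 1 + 2 + 1 = 5 matching atoms.

5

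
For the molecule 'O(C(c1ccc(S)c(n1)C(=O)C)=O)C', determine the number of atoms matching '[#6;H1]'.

2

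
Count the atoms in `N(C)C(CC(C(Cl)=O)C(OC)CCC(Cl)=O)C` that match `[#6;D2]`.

3

The query [#6;D2] means: any carbon bonded to exactly two heavy atoms.
Check the 17 heavy atoms by environment: 3× C (D1) → no; 5× C (D3) → no; 3× C (D2) → match; 2× O (D1) → no; 2× Cl (D1) → no; 1× N (D2) → no; 1× O (D2) → no.
That gives 3 matching atoms.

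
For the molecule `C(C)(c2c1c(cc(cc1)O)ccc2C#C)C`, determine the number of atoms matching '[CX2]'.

2

The query [CX2] means: C with X2: aliphatic carbon with exactly 2 total connections.
Check the 16 heavy atoms by environment: 10× c (aromatic, X3) → no; 1× O (X2) → no; 3× C (X4) → no; 2× C (X2) → match.
That gives 2 matching atoms.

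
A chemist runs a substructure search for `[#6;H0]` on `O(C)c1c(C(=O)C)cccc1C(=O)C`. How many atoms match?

5

Check the 14 heavy atoms by environment: 3× c (aromatic, H1) → no; 3× c (aromatic, H0) → match; 2× C (H0) → match; 3× O (H0) → no; 3× C (H3) → no.
Summing the matching environments: 3 + 2 = 5 matching atoms.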